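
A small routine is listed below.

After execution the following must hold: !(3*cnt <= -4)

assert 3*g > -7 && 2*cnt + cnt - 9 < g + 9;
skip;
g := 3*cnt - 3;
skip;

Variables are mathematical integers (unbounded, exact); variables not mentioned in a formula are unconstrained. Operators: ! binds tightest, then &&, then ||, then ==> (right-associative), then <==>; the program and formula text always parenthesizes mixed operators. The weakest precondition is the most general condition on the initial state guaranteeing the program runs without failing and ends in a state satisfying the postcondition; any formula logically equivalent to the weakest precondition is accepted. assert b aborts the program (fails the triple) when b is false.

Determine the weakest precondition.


Working backward. After the program, !(3*cnt <= -4) must hold.
Before skip: !(3*cnt <= -4)
Before g := 3*cnt - 3: !(3*cnt <= -4)
Before skip: !(3*cnt <= -4)
Before assert 3*g > -7 && 2*cnt + cnt - 9 < g + 9: 3*g > -7 && 3*cnt < g + 18 && (!(3*cnt <= -4))
Answer: WP = 3*g > -7 && 3*cnt < g + 18 && (!(3*cnt <= -4))


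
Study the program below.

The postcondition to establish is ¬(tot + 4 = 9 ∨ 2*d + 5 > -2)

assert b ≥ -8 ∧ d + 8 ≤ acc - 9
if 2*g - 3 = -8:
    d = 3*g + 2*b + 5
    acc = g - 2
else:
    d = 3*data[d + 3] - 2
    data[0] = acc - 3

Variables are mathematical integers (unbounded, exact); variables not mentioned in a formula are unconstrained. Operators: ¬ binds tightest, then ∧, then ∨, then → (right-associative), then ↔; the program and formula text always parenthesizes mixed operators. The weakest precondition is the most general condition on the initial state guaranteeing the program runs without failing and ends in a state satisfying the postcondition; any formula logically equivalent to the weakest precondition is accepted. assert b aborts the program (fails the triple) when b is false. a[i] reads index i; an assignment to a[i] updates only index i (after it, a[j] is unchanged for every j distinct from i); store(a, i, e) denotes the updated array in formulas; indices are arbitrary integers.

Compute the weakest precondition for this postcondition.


Working backward. After the program, the postcondition ¬(tot + 4 = 9 ∨ 2*d + 5 > -2) must hold; in canonical form it is ¬(tot = 5 ∨ 2*d > -7).
Then branch requires ¬(tot = 5 ∨ 4*b + 6*g > -17); else branch requires ¬(tot = 5 ∨ 6*data[d + 3] > -3).
Before the if: (2*g = -5 → (¬(tot = 5 ∨ 4*b + 6*g > -17))) ∧ ((¬(2*g = -5)) → (¬(tot = 5 ∨ 6*data[d + 3] > -3)))
Before assert b ≥ -8 ∧ d + 8 ≤ acc - 9: b ≥ -8 ∧ d ≤ acc - 17 ∧ (2*g = -5 → (¬(tot = 5 ∨ 4*b + 6*g > -17))) ∧ ((¬(2*g = -5)) → (¬(tot = 5 ∨ 6*data[d + 3] > -3)))
Answer: WP = b ≥ -8 ∧ d ≤ acc - 17 ∧ (2*g = -5 → (¬(tot = 5 ∨ 4*b + 6*g > -17))) ∧ ((¬(2*g = -5)) → (¬(tot = 5 ∨ 6*data[d + 3] > -3)))


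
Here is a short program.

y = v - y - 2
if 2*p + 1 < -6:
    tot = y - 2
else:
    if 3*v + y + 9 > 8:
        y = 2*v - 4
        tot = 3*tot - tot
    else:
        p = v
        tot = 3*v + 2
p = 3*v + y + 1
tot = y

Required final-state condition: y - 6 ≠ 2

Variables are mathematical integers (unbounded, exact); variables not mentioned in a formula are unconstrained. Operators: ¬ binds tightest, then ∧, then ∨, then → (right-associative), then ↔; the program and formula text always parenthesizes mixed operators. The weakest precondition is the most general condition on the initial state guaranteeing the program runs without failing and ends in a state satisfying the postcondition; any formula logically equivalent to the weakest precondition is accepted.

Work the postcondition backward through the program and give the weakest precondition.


Working backward. After the program, the postcondition y - 6 ≠ 2 must hold; in canonical form it is y ≠ 8.
Before tot := y: y ≠ 8
Before p := 3*v + y + 1: y ≠ 8
Then branch requires y ≠ 8; else branch requires (3*v + y > -1 → 2*v ≠ 12) ∧ ((¬(3*v + y > -1)) → y ≠ 8).
Before the if: (2*p < -7 → y ≠ 8) ∧ ((¬(2*p < -7)) → ((3*v + y > -1 → 2*v ≠ 12) ∧ ((¬(3*v + y > -1)) → y ≠ 8)))
Before y := v - y - 2: (2*p < -7 → v ≠ y + 10) ∧ ((¬(2*p < -7)) → ((4*v > y + 1 → 2*v ≠ 12) ∧ ((¬(4*v > y + 1)) → v ≠ y + 10)))
Answer: WP = (2*p < -7 → v ≠ y + 10) ∧ ((¬(2*p < -7)) → ((4*v > y + 1 → 2*v ≠ 12) ∧ ((¬(4*v > y + 1)) → v ≠ y + 10)))


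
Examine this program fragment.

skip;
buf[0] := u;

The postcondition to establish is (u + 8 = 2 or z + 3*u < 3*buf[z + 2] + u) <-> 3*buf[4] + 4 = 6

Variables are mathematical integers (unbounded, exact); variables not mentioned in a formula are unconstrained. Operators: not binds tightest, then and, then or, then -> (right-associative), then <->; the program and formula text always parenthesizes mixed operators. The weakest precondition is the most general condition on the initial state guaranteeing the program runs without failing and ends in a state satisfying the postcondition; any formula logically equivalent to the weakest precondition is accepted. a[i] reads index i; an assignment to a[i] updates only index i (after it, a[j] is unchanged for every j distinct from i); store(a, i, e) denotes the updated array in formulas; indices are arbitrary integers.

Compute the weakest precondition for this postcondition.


Working backward. After the program, the postcondition (u + 8 = 2 or z + 3*u < 3*buf[z + 2] + u) <-> 3*buf[4] + 4 = 6 must hold; in canonical form it is (u = -6 or 2*u + z < 3*buf[z + 2]) <-> 3*buf[4] = 2.
Before buf[0] := u: (u = -6 or 2*u + z < 3*store(buf, 0, u)[z + 2]) <-> 3*buf[4] = 2
Before skip: (u = -6 or 2*u + z < 3*store(buf, 0, u)[z + 2]) <-> 3*buf[4] = 2
Answer: WP = (u = -6 or 2*u + z < 3*store(buf, 0, u)[z + 2]) <-> 3*buf[4] = 2


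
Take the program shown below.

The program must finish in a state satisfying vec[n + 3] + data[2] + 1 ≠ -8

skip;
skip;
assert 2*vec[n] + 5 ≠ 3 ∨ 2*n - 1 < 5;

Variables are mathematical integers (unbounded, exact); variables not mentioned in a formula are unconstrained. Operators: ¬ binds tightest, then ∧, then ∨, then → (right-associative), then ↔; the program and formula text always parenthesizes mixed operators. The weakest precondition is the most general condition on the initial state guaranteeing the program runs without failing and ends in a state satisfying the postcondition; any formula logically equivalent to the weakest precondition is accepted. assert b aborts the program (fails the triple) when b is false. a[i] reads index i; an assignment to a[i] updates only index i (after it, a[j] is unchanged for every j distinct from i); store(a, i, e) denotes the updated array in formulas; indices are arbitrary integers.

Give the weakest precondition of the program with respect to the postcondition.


Working backward. After the program, the postcondition vec[n + 3] + data[2] + 1 ≠ -8 must hold; in canonical form it is data[2] + vec[n + 3] ≠ -9.
Before assert 2*vec[n] + 5 ≠ 3 ∨ 2*n - 1 < 5: (2*vec[n] ≠ -2 ∨ 2*n < 6) ∧ data[2] + vec[n + 3] ≠ -9
Before skip: (2*vec[n] ≠ -2 ∨ 2*n < 6) ∧ data[2] + vec[n + 3] ≠ -9
Before skip: (2*vec[n] ≠ -2 ∨ 2*n < 6) ∧ data[2] + vec[n + 3] ≠ -9
Answer: WP = (2*vec[n] ≠ -2 ∨ 2*n < 6) ∧ data[2] + vec[n + 3] ≠ -9


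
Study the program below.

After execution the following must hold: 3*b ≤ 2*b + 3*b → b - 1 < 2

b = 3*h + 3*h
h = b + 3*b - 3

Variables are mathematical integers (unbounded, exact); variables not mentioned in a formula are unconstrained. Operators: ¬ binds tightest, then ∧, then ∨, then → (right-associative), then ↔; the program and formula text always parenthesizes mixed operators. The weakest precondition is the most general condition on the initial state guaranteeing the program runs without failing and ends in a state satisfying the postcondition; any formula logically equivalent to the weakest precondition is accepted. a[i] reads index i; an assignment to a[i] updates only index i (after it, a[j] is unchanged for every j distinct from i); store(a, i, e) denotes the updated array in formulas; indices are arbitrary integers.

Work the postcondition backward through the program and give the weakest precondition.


Working backward. After the program, the postcondition 3*b ≤ 2*b + 3*b → b - 1 < 2 must hold; in canonical form it is 2*b ≥ 0 → b < 3.
Before h := b + 3*b - 3: 2*b ≥ 0 → b < 3
Before b := 3*h + 3*h: 12*h ≥ 0 → 6*h < 3
Answer: WP = 12*h ≥ 0 → 6*h < 3


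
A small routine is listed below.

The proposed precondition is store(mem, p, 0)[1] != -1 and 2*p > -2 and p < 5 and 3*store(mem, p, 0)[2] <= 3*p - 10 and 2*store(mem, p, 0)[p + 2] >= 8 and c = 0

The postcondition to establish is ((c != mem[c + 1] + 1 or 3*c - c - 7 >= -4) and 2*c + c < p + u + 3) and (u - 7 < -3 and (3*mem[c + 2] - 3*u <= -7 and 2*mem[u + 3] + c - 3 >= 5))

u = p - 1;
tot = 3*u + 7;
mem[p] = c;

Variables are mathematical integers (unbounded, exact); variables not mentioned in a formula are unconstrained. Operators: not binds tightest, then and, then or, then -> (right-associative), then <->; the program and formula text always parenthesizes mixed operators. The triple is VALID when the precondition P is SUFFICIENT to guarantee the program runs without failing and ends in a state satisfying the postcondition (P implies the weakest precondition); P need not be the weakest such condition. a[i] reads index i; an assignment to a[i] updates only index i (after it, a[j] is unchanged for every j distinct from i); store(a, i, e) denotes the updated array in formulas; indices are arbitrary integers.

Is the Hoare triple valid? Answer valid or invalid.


Working backward. After the program, the postcondition ((c != mem[c + 1] + 1 or 3*c - c - 7 >= -4) and 2*c + c < p + u + 3) and (u - 7 < -3 and (3*mem[c + 2] - 3*u <= -7 and 2*mem[u + 3] + c - 3 >= 5)) must hold; in canonical form it is (c != mem[c + 1] + 1 or 2*c >= 3) and 3*c < p + u + 3 and u < 4 and 3*mem[c + 2] <= 3*u - 7 and 2*mem[u + 3] + c >= 8.
Before mem[p] := c: (c != store(mem, p, c)[c + 1] + 1 or 2*c >= 3) and 3*c < p + u + 3 and u < 4 and 3*store(mem, p, c)[c + 2] <= 3*u - 7 and 2*store(mem, p, c)[u + 3] + c >= 8
Before tot := 3*u + 7: (c != store(mem, p, c)[c + 1] + 1 or 2*c >= 3) and 3*c < p + u + 3 and u < 4 and 3*store(mem, p, c)[c + 2] <= 3*u - 7 and 2*store(mem, p, c)[u + 3] + c >= 8
Before u := p - 1: (c != store(mem, p, c)[c + 1] + 1 or 2*c >= 3) and 3*c < 2*p + 2 and p < 5 and 3*store(mem, p, c)[c + 2] <= 3*p - 10 and 2*store(mem, p, c)[p + 2] + c >= 8
The weakest precondition is (c != store(mem, p, c)[c + 1] + 1 or 2*c >= 3) and 3*c < 2*p + 2 and p < 5 and 3*store(mem, p, c)[c + 2] <= 3*p - 10 and 2*store(mem, p, c)[p + 2] + c >= 8.
Check whether store(mem, p, 0)[1] != -1 and 2*p > -2 and p < 5 and 3*store(mem, p, 0)[2] <= 3*p - 10 and 2*store(mem, p, 0)[p + 2] >= 8 and c = 0 implies it.
Every state satisfying the precondition satisfies the weakest precondition: the implication holds.
Answer: valid


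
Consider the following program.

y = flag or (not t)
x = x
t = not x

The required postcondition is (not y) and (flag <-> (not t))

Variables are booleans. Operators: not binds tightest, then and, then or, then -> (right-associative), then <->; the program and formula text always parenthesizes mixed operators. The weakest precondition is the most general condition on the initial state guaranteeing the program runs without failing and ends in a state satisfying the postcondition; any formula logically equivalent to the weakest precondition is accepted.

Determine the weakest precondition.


Working backward. After the program, (not y) and (flag <-> (not t)) must hold.
Before t := not x: (not y) and (flag <-> x)
Before x := x: (not y) and (flag <-> x)
Before y := flag or (not t): (not (flag or (not t))) and (flag <-> x)
Answer: WP = (not (flag or (not t))) and (flag <-> x)


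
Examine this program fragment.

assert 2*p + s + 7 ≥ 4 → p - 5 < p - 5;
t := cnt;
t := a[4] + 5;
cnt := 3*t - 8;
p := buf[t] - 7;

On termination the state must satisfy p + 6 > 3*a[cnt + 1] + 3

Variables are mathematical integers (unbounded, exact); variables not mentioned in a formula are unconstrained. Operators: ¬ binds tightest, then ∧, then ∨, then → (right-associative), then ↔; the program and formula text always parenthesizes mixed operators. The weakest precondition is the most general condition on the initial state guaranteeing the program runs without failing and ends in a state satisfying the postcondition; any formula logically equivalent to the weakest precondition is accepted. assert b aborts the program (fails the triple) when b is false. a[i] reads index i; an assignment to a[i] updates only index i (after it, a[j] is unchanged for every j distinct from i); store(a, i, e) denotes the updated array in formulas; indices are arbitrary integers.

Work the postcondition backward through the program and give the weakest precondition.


Working backward. After the program, the postcondition p + 6 > 3*a[cnt + 1] + 3 must hold; in canonical form it is p > 3*a[cnt + 1] - 3.
Before p := buf[t] - 7: buf[t] > 3*a[cnt + 1] + 4
Before cnt := 3*t - 8: buf[t] > 3*a[3*t - 7] + 4
Before t := a[4] + 5: buf[a[4] + 5] > 3*a[3*a[4] + 8] + 4
Before t := cnt: buf[a[4] + 5] > 3*a[3*a[4] + 8] + 4
Before assert 2*p + s + 7 ≥ 4 → p - 5 < p - 5: (¬(2*p + s ≥ -3)) ∧ buf[a[4] + 5] > 3*a[3*a[4] + 8] + 4
Answer: WP = (¬(2*p + s ≥ -3)) ∧ buf[a[4] + 5] > 3*a[3*a[4] + 8] + 4


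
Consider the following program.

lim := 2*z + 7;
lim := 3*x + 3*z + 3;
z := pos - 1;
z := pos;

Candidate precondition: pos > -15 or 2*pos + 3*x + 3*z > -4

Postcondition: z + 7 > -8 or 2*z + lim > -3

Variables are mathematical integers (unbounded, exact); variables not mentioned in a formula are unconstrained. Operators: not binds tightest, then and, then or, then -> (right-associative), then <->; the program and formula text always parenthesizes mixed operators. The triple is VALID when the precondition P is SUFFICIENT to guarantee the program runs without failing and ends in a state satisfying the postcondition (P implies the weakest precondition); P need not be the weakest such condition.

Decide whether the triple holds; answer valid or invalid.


Working backward. After the program, the postcondition z + 7 > -8 or 2*z + lim > -3 must hold; in canonical form it is z > -15 or lim + 2*z > -3.
Before z := pos: pos > -15 or lim + 2*pos > -3
Before z := pos - 1: pos > -15 or lim + 2*pos > -3
Before lim := 3*x + 3*z + 3: pos > -15 or 2*pos + 3*x + 3*z > -6
Before lim := 2*z + 7: pos > -15 or 2*pos + 3*x + 3*z > -6
The weakest precondition is pos > -15 or 2*pos + 3*x + 3*z > -6.
Check whether pos > -15 or 2*pos + 3*x + 3*z > -4 implies it.
Every state satisfying the precondition satisfies the weakest precondition: the implication holds.
Answer: valid


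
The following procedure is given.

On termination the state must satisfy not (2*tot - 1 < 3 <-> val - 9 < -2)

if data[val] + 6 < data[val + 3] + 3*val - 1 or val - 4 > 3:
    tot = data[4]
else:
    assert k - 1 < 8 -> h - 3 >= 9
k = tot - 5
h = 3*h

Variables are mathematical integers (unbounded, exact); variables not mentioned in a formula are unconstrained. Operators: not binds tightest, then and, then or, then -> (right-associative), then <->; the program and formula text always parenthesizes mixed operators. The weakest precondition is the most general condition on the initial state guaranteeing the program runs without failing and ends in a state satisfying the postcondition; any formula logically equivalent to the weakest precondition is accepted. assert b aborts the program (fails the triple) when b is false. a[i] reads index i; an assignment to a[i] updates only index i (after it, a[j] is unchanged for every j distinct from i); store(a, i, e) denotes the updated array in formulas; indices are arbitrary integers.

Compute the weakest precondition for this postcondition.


Working backward. After the program, the postcondition not (2*tot - 1 < 3 <-> val - 9 < -2) must hold; in canonical form it is not (2*tot < 4 <-> val < 7).
Before h := 3*h: not (2*tot < 4 <-> val < 7)
Before k := tot - 5: not (2*tot < 4 <-> val < 7)
Then branch requires not (2*data[4] < 4 <-> val < 7); else branch requires (k < 9 -> h >= 12) and (not (2*tot < 4 <-> val < 7)).
Before the if: ((data[val] < data[val + 3] + 3*val - 7 or val > 7) -> (not (2*data[4] < 4 <-> val < 7))) and ((not (data[val] < data[val + 3] + 3*val - 7 or val > 7)) -> ((k < 9 -> h >= 12) and (not (2*tot < 4 <-> val < 7))))
Answer: WP = ((data[val] < data[val + 3] + 3*val - 7 or val > 7) -> (not (2*data[4] < 4 <-> val < 7))) and ((not (data[val] < data[val + 3] + 3*val - 7 or val > 7)) -> ((k < 9 -> h >= 12) and (not (2*tot < 4 <-> val < 7))))


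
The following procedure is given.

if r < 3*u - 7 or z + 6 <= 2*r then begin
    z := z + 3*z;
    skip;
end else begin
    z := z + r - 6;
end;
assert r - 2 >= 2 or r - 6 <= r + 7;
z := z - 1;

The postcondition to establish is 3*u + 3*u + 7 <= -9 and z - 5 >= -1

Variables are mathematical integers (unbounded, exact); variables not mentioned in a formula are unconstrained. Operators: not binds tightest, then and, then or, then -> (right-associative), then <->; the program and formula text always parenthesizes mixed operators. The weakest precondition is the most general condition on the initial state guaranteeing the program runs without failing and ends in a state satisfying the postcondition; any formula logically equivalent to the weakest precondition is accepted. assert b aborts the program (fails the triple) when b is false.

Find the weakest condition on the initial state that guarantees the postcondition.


Working backward. After the program, the postcondition 3*u + 3*u + 7 <= -9 and z - 5 >= -1 must hold; in canonical form it is 6*u <= -16 and z >= 4.
Before z := z - 1: 6*u <= -16 and z >= 5
Before assert r - 2 >= 2 or r - 6 <= r + 7: 6*u <= -16 and z >= 5
Then branch requires 6*u <= -16 and 4*z >= 5; else branch requires 6*u <= -16 and r + z >= 11.
Before the if: ((r < 3*u - 7 or z <= 2*r - 6) -> (6*u <= -16 and 4*z >= 5)) and ((not (r < 3*u - 7 or z <= 2*r - 6)) -> (6*u <= -16 and r + z >= 11))
Answer: WP = ((r < 3*u - 7 or z <= 2*r - 6) -> (6*u <= -16 and 4*z >= 5)) and ((not (r < 3*u - 7 or z <= 2*r - 6)) -> (6*u <= -16 and r + z >= 11))


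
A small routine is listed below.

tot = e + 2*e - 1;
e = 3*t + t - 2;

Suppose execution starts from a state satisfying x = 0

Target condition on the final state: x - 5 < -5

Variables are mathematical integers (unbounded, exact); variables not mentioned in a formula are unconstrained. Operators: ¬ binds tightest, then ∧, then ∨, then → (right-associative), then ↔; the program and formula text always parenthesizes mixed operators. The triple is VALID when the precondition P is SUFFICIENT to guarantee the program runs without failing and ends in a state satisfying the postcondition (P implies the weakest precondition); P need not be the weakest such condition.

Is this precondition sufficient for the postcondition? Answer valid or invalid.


Working backward. After the program, the postcondition x - 5 < -5 must hold; in canonical form it is x < 0.
Before e := 3*t + t - 2: x < 0
Before tot := e + 2*e - 1: x < 0
The weakest precondition is x < 0.
Check whether x = 0 implies it.
Countermodel: at the initial state x = 0, the precondition holds but the weakest precondition fails.
Answer: invalid


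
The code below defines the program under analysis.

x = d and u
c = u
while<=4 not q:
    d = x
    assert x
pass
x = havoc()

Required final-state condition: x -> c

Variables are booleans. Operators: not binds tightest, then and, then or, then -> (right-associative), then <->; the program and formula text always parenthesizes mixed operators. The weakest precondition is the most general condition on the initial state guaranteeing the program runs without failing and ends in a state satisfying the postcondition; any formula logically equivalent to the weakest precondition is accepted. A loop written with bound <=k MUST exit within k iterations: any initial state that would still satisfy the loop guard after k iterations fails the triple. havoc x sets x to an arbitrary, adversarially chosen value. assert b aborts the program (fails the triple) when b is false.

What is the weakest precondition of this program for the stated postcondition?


Working backward. After the program, x -> c must hold.
Before havoc x: c
Before skip: c
Before the loop (bound <=4), unroll the exhaustion recursion (WP_0 = exit-now case; WP_j = one more guarded iteration, up to j = 4):
  WP_0: q and c
  WP_1: ((not q) -> (x and q and c)) and (q -> c)
  WP_2: ((not q) -> (x and ((not q) -> (x and q and c)) and (q -> c))) and (q -> c)
  WP_3: ((not q) -> (x and ((not q) -> (x and ((not q) -> (x and q and c)) and (q -> c))) and (q -> c))) and (q -> c)
  WP_4: ((not q) -> (x and ((not q) -> (x and ((not q) -> (x and ((not q) -> (x and q and c)) and (q -> c))) and (q -> c))) and (q -> c))) and (q -> c)
So before the loop: ((not q) -> (x and ((not q) -> (x and ((not q) -> (x and ((not q) -> (x and q and c)) and (q -> c))) and (q -> c))) and (q -> c))) and (q -> c)
Before c := u: ((not q) -> (x and ((not q) -> (x and ((not q) -> (x and ((not q) -> (x and q and u)) and (q -> u))) and (q -> u))) and (q -> u))) and (q -> u)
Before x := d and u: ((not q) -> (d and u and ((not q) -> (d and u and ((not q) -> (d and u and ((not q) -> (d and u and q)) and (q -> u))) and (q -> u))) and (q -> u))) and (q -> u)
Answer: WP = ((not q) -> (d and u and ((not q) -> (d and u and ((not q) -> (d and u and ((not q) -> (d and u and q)) and (q -> u))) and (q -> u))) and (q -> u))) and (q -> u)


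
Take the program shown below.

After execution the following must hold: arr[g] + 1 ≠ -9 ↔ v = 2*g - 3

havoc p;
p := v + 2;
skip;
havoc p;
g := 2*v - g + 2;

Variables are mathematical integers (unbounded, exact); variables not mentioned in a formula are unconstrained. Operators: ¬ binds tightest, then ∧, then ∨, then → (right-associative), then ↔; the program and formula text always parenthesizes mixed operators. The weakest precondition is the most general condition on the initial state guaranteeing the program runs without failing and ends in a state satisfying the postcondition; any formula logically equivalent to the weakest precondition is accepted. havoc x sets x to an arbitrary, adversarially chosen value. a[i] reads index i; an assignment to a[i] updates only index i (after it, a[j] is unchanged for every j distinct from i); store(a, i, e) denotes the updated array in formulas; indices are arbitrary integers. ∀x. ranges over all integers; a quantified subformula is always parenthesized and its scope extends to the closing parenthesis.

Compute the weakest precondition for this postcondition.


Working backward. After the program, the postcondition arr[g] + 1 ≠ -9 ↔ v = 2*g - 3 must hold; in canonical form it is arr[g] ≠ -10 ↔ v = 2*g - 3.
Before g := 2*v - g + 2: arr[-g + 2*v + 2] ≠ -10 ↔ 2*g = 3*v + 1
Before havoc p: arr[-g + 2*v + 2] ≠ -10 ↔ 2*g = 3*v + 1
Before skip: arr[-g + 2*v + 2] ≠ -10 ↔ 2*g = 3*v + 1
Before p := v + 2: arr[-g + 2*v + 2] ≠ -10 ↔ 2*g = 3*v + 1
Before havoc p: arr[-g + 2*v + 2] ≠ -10 ↔ 2*g = 3*v + 1
Answer: WP = arr[-g + 2*v + 2] ≠ -10 ↔ 2*g = 3*v + 1


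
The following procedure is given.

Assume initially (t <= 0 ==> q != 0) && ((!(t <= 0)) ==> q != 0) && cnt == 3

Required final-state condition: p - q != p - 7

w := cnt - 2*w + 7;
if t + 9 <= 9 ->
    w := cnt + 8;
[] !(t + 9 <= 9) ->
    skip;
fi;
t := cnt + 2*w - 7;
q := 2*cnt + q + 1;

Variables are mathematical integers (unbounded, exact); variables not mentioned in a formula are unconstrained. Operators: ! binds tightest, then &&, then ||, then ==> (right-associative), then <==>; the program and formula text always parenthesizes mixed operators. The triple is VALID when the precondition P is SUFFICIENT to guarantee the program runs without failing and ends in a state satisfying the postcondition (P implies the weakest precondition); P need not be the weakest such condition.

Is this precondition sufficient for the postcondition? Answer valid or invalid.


Working backward. After the program, the postcondition p - q != p - 7 must hold; in canonical form it is q != 7.
Before q := 2*cnt + q + 1: 2*cnt + q != 6
Before t := cnt + 2*w - 7: 2*cnt + q != 6
Then branch requires 2*cnt + q != 6; else branch requires 2*cnt + q != 6.
Before the if: (t <= 0 ==> 2*cnt + q != 6) && ((!(t <= 0)) ==> 2*cnt + q != 6)
Before w := cnt - 2*w + 7: (t <= 0 ==> 2*cnt + q != 6) && ((!(t <= 0)) ==> 2*cnt + q != 6)
The weakest precondition is (t <= 0 ==> 2*cnt + q != 6) && ((!(t <= 0)) ==> 2*cnt + q != 6).
Check whether (t <= 0 ==> q != 0) && ((!(t <= 0)) ==> q != 0) && cnt == 3 implies it.
Every state satisfying the precondition satisfies the weakest precondition: the implication holds.
Answer: valid


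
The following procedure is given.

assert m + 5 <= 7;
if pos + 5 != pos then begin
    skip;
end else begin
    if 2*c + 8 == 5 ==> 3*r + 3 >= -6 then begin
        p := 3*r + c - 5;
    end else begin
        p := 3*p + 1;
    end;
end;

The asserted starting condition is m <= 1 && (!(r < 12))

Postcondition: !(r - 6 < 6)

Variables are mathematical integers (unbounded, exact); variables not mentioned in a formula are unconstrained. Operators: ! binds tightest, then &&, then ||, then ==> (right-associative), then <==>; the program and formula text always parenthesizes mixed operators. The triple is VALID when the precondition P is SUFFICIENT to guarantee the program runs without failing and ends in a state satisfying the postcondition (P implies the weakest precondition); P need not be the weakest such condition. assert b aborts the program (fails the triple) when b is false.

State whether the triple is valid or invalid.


Working backward. After the program, the postcondition !(r - 6 < 6) must hold; in canonical form it is !(r < 12).
Then branch requires !(r < 12); else branch requires ((2*c == -3 ==> 3*r >= -9) ==> (!(r < 12))) && ((!(2*c == -3 ==> 3*r >= -9)) ==> (!(r < 12))).
Before the if: !(r < 12)
Before assert m + 5 <= 7: m <= 2 && (!(r < 12))
The weakest precondition is m <= 2 && (!(r < 12)).
Check whether m <= 1 && (!(r < 12)) implies it.
Every state satisfying the precondition satisfies the weakest precondition: the implication holds.
Answer: valid


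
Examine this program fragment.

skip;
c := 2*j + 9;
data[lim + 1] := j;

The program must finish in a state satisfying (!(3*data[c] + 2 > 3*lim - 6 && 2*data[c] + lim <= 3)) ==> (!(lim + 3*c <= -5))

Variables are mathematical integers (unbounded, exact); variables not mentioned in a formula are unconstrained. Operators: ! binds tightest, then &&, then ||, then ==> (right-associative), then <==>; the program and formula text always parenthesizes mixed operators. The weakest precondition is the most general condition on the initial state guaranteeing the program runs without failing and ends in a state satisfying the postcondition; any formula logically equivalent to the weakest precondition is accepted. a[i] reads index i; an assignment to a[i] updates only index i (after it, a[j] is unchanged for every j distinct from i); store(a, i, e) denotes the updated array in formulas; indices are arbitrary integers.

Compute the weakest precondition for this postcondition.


Working backward. After the program, the postcondition (!(3*data[c] + 2 > 3*lim - 6 && 2*data[c] + lim <= 3)) ==> (!(lim + 3*c <= -5)) must hold; in canonical form it is (!(3*data[c] > 3*lim - 8 && 2*data[c] + lim <= 3)) ==> (!(3*c + lim <= -5)).
Before data[lim + 1] := j: (!(3*store(data, lim + 1, j)[c] > 3*lim - 8 && 2*store(data, lim + 1, j)[c] + lim <= 3)) ==> (!(3*c + lim <= -5))
Before c := 2*j + 9: (!(3*store(data, lim + 1, j)[2*j + 9] > 3*lim - 8 && 2*store(data, lim + 1, j)[2*j + 9] + lim <= 3)) ==> (!(6*j + lim <= -32))
Before skip: (!(3*store(data, lim + 1, j)[2*j + 9] > 3*lim - 8 && 2*store(data, lim + 1, j)[2*j + 9] + lim <= 3)) ==> (!(6*j + lim <= -32))
Answer: WP = (!(3*store(data, lim + 1, j)[2*j + 9] > 3*lim - 8 && 2*store(data, lim + 1, j)[2*j + 9] + lim <= 3)) ==> (!(6*j + lim <= -32))


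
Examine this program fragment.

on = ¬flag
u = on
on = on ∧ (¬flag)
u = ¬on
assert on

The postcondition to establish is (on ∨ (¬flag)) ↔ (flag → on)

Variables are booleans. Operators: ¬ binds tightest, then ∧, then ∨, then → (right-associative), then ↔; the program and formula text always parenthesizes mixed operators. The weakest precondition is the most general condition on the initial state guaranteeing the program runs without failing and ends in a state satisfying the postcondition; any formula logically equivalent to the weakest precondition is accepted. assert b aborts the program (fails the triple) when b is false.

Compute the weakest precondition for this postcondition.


Working backward. After the program, (on ∨ (¬flag)) ↔ (flag → on) must hold.
Before assert on: on ∧ ((on ∨ (¬flag)) ↔ (flag → on))
Before u := ¬on: on ∧ ((on ∨ (¬flag)) ↔ (flag → on))
Before on := on ∧ (¬flag): on ∧ (¬flag) ∧ (((on ∧ (¬flag)) ∨ (¬flag)) ↔ (flag → (on ∧ (¬flag))))
Before u := on: on ∧ (¬flag) ∧ (((on ∧ (¬flag)) ∨ (¬flag)) ↔ (flag → (on ∧ (¬flag))))
Before on := ¬flag: (¬flag) ∧ ((¬flag) ↔ (flag → (¬flag)))
Answer: WP = (¬flag) ∧ ((¬flag) ↔ (flag → (¬flag)))


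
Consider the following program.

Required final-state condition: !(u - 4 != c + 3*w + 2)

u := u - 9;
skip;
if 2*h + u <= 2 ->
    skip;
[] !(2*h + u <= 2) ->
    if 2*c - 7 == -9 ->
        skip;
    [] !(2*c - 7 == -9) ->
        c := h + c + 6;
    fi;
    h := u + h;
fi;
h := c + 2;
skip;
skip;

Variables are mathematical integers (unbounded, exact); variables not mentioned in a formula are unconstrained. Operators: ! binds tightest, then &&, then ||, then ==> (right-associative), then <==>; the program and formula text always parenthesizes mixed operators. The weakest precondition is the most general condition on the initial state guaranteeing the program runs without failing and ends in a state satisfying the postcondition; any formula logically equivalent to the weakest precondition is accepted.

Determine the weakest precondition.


Working backward. After the program, the postcondition !(u - 4 != c + 3*w + 2) must hold; in canonical form it is !(u != c + 3*w + 6).
Before skip: !(u != c + 3*w + 6)
Before skip: !(u != c + 3*w + 6)
Before h := c + 2: !(u != c + 3*w + 6)
Then branch requires !(u != c + 3*w + 6); else branch requires (2*c == -2 ==> (!(u != c + 3*w + 6))) && ((!(2*c == -2)) ==> (!(u != c + h + 3*w + 12))).
Before the if: (2*h + u <= 2 ==> (!(u != c + 3*w + 6))) && ((!(2*h + u <= 2)) ==> ((2*c == -2 ==> (!(u != c + 3*w + 6))) && ((!(2*c == -2)) ==> (!(u != c + h + 3*w + 12)))))
Before skip: (2*h + u <= 2 ==> (!(u != c + 3*w + 6))) && ((!(2*h + u <= 2)) ==> ((2*c == -2 ==> (!(u != c + 3*w + 6))) && ((!(2*c == -2)) ==> (!(u != c + h + 3*w + 12)))))
Before u := u - 9: (2*h + u <= 11 ==> (!(u != c + 3*w + 15))) && ((!(2*h + u <= 11)) ==> ((2*c == -2 ==> (!(u != c + 3*w + 15))) && ((!(2*c == -2)) ==> (!(u != c + h + 3*w + 21)))))
Answer: WP = (2*h + u <= 11 ==> (!(u != c + 3*w + 15))) && ((!(2*h + u <= 11)) ==> ((2*c == -2 ==> (!(u != c + 3*w + 15))) && ((!(2*c == -2)) ==> (!(u != c + h + 3*w + 21)))))


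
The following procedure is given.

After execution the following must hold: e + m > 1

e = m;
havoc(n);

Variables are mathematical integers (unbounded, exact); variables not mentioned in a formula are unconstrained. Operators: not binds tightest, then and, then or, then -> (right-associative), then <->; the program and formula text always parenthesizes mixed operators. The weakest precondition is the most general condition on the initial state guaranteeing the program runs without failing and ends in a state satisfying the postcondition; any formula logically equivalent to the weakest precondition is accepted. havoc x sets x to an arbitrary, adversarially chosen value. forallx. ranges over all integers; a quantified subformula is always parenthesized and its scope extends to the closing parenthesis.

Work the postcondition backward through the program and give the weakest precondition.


Working backward. After the program, e + m > 1 must hold.
Before havoc n: e + m > 1
Before e := m: 2*m > 1
Answer: WP = 2*m > 1


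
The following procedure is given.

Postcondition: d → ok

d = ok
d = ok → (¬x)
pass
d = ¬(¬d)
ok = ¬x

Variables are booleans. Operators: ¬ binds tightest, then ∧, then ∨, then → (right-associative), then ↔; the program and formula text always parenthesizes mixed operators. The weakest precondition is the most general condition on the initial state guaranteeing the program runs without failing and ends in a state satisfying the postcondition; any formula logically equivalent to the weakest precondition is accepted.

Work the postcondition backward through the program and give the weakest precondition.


Working backward. After the program, d → ok must hold.
Before ok := ¬x: d → (¬x)
Before d := ¬(¬d): d → (¬x)
Before skip: d → (¬x)
Before d := ok → (¬x): (ok → (¬x)) → (¬x)
Before d := ok: (ok → (¬x)) → (¬x)
Answer: WP = (ok → (¬x)) → (¬x)


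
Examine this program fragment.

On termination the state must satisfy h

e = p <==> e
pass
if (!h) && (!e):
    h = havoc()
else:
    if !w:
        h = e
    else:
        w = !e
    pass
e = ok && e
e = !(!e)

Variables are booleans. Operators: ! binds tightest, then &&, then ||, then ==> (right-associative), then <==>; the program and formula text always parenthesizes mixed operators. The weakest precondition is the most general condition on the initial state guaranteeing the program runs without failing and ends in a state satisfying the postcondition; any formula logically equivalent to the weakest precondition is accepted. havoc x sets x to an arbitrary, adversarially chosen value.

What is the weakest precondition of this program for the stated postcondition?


Working backward. After the program, h must hold.
Before e := !(!e): h
Before e := ok && e: h
Then branch requires false; else branch requires ((!w) ==> e) && (w ==> h).
Before the if: (!((!h) && (!e))) && ((!((!h) && (!e))) ==> (((!w) ==> e) && (w ==> h)))
Before skip: (!((!h) && (!e))) && ((!((!h) && (!e))) ==> (((!w) ==> e) && (w ==> h)))
Before e := p <==> e: (!((!h) && (!(p <==> e)))) && ((!((!h) && (!(p <==> e)))) ==> (((!w) ==> (p <==> e)) && (w ==> h)))
Answer: WP = (!((!h) && (!(p <==> e)))) && ((!((!h) && (!(p <==> e)))) ==> (((!w) ==> (p <==> e)) && (w ==> h)))


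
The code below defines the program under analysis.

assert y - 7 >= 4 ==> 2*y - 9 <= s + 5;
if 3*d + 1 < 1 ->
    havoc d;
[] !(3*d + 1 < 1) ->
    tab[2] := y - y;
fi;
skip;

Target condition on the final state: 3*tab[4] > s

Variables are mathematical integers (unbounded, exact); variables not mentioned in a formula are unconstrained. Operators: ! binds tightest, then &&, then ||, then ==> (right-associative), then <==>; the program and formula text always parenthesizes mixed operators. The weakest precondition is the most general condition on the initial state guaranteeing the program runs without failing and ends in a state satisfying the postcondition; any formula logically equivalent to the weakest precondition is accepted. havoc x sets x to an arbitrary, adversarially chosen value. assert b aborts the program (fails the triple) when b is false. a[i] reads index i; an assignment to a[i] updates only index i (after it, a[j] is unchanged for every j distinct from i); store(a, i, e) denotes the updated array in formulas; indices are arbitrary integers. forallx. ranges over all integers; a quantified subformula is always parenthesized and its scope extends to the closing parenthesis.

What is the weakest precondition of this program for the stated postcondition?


Working backward. After the program, 3*tab[4] > s must hold.
Before skip: 3*tab[4] > s
Then branch requires 3*tab[4] > s; else branch requires 3*tab[4] > s.
Before the if: (3*d < 0 ==> 3*tab[4] > s) && ((!(3*d < 0)) ==> 3*tab[4] > s)
Before assert y - 7 >= 4 ==> 2*y - 9 <= s + 5: (y >= 11 ==> 2*y <= s + 14) && (3*d < 0 ==> 3*tab[4] > s) && ((!(3*d < 0)) ==> 3*tab[4] > s)
Answer: WP = (y >= 11 ==> 2*y <= s + 14) && (3*d < 0 ==> 3*tab[4] > s) && ((!(3*d < 0)) ==> 3*tab[4] > s)


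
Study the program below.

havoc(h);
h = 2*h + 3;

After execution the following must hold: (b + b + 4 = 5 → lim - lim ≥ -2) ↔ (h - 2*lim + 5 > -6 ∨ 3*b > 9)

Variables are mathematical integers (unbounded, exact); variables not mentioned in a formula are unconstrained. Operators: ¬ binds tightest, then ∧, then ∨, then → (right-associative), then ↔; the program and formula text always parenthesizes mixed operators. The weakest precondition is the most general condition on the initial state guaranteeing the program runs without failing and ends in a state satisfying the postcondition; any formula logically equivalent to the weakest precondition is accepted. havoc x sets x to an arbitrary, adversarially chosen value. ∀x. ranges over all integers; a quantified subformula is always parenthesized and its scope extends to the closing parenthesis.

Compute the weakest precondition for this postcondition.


Working backward. After the program, the postcondition (b + b + 4 = 5 → lim - lim ≥ -2) ↔ (h - 2*lim + 5 > -6 ∨ 3*b > 9) must hold; in canonical form it is h > 2*lim - 11 ∨ 3*b > 9.
Before h := 2*h + 3: 2*h > 2*lim - 14 ∨ 3*b > 9
Before havoc h: ∀h_1. (2*h_1 > 2*lim - 14 ∨ 3*b > 9)
Answer: WP = ∀h_1. (2*h_1 > 2*lim - 14 ∨ 3*b > 9)


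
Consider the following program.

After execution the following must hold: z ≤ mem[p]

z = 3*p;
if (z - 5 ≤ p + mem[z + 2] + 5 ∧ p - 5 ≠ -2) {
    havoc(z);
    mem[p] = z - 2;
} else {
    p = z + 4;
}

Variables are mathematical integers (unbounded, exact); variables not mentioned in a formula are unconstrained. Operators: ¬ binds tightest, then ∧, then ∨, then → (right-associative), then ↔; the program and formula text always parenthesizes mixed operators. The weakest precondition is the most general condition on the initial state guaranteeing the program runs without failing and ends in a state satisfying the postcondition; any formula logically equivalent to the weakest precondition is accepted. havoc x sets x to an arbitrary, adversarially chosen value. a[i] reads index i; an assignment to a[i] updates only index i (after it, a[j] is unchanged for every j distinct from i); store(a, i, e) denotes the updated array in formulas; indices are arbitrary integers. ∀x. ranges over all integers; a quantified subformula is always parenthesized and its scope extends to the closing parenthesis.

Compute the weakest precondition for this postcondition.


Working backward. After the program, z ≤ mem[p] must hold.
Then branch requires ∀z_1. z_1 ≤ store(mem, p, z_1 - 2)[p]; else branch requires z ≤ mem[z + 4].
Before the if: ((z ≤ mem[z + 2] + p + 10 ∧ p ≠ 3) → (∀z_1. z_1 ≤ store(mem, p, z_1 - 2)[p])) ∧ ((¬(z ≤ mem[z + 2] + p + 10 ∧ p ≠ 3)) → z ≤ mem[z + 4])
Before z := 3*p: ((2*p ≤ mem[3*p + 2] + 10 ∧ p ≠ 3) → (∀z_1. z_1 ≤ store(mem, p, z_1 - 2)[p])) ∧ ((¬(2*p ≤ mem[3*p + 2] + 10 ∧ p ≠ 3)) → 3*p ≤ mem[3*p + 4])
Answer: WP = ((2*p ≤ mem[3*p + 2] + 10 ∧ p ≠ 3) → (∀z_1. z_1 ≤ store(mem, p, z_1 - 2)[p])) ∧ ((¬(2*p ≤ mem[3*p + 2] + 10 ∧ p ≠ 3)) → 3*p ≤ mem[3*p + 4])


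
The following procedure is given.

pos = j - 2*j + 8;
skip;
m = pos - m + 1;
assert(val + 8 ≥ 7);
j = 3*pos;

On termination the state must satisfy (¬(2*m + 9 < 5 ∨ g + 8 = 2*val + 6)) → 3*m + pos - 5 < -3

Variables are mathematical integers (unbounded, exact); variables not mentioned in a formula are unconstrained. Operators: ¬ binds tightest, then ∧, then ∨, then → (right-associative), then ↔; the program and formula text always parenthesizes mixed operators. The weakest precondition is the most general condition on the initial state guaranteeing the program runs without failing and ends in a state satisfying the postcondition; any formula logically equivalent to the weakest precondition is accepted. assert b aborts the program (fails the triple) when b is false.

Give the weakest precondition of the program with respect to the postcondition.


Working backward. After the program, the postcondition (¬(2*m + 9 < 5 ∨ g + 8 = 2*val + 6)) → 3*m + pos - 5 < -3 must hold; in canonical form it is (¬(2*m < -4 ∨ g = 2*val - 2)) → 3*m + pos < 2.
Before j := 3*pos: (¬(2*m < -4 ∨ g = 2*val - 2)) → 3*m + pos < 2
Before assert val + 8 ≥ 7: val ≥ -1 ∧ ((¬(2*m < -4 ∨ g = 2*val - 2)) → 3*m + pos < 2)
Before m := pos - m + 1: val ≥ -1 ∧ ((¬(2*pos < 2*m - 6 ∨ g = 2*val - 2)) → 4*pos < 3*m - 1)
Before skip: val ≥ -1 ∧ ((¬(2*pos < 2*m - 6 ∨ g = 2*val - 2)) → 4*pos < 3*m - 1)
Before pos := j - 2*j + 8: val ≥ -1 ∧ ((¬(2*j + 2*m > 22 ∨ g = 2*val - 2)) → 4*j + 3*m > 33)
Answer: WP = val ≥ -1 ∧ ((¬(2*j + 2*m > 22 ∨ g = 2*val - 2)) → 4*j + 3*m > 33)
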